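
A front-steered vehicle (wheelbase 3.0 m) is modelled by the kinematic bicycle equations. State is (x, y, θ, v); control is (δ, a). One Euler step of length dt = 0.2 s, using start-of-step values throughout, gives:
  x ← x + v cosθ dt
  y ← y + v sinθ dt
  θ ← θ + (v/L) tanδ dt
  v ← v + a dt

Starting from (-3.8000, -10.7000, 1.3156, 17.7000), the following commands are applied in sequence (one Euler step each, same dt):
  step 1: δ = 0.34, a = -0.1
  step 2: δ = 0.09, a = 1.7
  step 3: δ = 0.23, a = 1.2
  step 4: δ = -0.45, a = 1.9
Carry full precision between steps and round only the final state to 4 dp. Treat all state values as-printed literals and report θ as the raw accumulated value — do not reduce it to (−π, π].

(-6.3423, 2.8034, 1.5326, 18.6400)

after step 1 (δ=0.34, a=-0.1): (-2.906379, -7.274647, 1.733010, 17.680000)
after step 2 (δ=0.09, a=1.7): (-3.477452, -3.785067, 1.839377, 18.020000)
after step 3 (δ=0.23, a=1.2): (-4.433821, -0.310276, 2.120661, 18.260000)
after step 4 (δ=-0.45, a=1.9): (-6.342254, 2.803402, 1.532622, 18.640000)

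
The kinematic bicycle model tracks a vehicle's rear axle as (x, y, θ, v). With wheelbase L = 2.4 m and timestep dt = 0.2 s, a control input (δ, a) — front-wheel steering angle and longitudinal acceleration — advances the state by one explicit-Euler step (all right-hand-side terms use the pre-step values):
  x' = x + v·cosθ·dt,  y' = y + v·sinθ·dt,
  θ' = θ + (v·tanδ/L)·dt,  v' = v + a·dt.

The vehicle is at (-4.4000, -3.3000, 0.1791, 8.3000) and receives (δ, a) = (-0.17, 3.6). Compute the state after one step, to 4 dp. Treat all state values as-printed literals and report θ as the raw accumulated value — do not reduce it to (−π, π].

(-2.7666, -3.0043, 0.0604, 9.0200)

x' = -4.4000 + 8.3000·cos(0.1791)·0.2 = -2.7666
y' = -3.3000 + 8.3000·sin(0.1791)·0.2 = -3.0043
θ' = 0.1791 + (8.3000/2.4)·tan(-0.17)·0.2 = 0.0604
v' = 8.3000 + 3.6000·0.2 = 9.0200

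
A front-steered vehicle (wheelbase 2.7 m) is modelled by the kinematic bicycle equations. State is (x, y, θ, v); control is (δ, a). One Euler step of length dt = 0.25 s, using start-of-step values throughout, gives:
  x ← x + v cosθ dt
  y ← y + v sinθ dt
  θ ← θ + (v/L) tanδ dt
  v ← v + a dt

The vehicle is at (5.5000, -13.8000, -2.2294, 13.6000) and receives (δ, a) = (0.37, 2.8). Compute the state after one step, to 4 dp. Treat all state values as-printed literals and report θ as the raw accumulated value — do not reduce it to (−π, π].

x' = 5.5000 + 13.6000·cos(-2.2294)·0.25 = 3.4192
y' = -13.8000 + 13.6000·sin(-2.2294)·0.25 = -16.4889
θ' = -2.2294 + (13.6000/2.7)·tan(0.37)·0.25 = -1.7410
v' = 13.6000 + 2.8000·0.25 = 14.3000

(3.4192, -16.4889, -1.7410, 14.3000)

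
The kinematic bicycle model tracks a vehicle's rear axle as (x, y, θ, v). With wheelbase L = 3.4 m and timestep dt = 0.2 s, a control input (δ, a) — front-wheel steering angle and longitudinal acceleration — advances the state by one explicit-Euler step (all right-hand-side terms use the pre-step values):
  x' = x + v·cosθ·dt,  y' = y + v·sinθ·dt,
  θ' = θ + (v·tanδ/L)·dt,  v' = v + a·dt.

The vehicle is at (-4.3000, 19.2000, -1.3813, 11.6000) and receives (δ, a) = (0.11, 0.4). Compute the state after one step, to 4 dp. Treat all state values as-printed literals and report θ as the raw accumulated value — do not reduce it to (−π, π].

(-3.8630, 16.9215, -1.3059, 11.6800)

x' = -4.3000 + 11.6000·cos(-1.3813)·0.2 = -3.8630
y' = 19.2000 + 11.6000·sin(-1.3813)·0.2 = 16.9215
θ' = -1.3813 + (11.6000/3.4)·tan(0.11)·0.2 = -1.3059
v' = 11.6000 + 0.4000·0.2 = 11.6800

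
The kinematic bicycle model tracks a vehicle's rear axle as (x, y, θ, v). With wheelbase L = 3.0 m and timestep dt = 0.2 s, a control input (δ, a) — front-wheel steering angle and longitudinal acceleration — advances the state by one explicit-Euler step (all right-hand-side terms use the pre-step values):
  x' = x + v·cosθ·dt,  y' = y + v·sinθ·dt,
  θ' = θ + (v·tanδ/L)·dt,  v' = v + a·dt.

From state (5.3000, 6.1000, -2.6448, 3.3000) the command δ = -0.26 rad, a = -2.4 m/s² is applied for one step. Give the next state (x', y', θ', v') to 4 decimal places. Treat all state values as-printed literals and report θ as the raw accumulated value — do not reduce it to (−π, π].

x' = 5.3000 + 3.3000·cos(-2.6448)·0.2 = 4.7198
y' = 6.1000 + 3.3000·sin(-2.6448)·0.2 = 5.7854
θ' = -2.6448 + (3.3000/3.0)·tan(-0.26)·0.2 = -2.7033
v' = 3.3000 − 2.4000·0.2 = 2.8200

(4.7198, 5.7854, -2.7033, 2.8200)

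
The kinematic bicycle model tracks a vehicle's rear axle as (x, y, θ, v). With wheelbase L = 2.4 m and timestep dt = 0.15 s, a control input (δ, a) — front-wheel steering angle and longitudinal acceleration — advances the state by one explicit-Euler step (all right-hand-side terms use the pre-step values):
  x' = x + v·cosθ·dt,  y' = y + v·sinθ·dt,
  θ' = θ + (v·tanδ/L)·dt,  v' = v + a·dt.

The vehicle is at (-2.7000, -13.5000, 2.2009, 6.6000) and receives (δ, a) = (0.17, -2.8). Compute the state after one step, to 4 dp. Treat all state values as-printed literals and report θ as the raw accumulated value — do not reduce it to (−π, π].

x' = -2.7000 + 6.6000·cos(2.2009)·0.15 = -3.2833
y' = -13.5000 + 6.6000·sin(2.2009)·0.15 = -12.7001
θ' = 2.2009 + (6.6000/2.4)·tan(0.17)·0.15 = 2.2717
v' = 6.6000 − 2.8000·0.15 = 6.1800

(-3.2833, -12.7001, 2.2717, 6.1800)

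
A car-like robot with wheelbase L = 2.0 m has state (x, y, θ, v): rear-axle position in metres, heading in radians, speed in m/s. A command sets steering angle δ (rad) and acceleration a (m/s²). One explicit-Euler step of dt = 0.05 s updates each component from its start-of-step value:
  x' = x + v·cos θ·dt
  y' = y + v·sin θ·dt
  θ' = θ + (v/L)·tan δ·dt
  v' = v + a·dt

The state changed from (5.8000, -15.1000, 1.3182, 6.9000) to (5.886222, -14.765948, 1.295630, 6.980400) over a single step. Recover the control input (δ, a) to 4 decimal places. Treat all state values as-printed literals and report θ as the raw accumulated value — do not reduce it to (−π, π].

δ = -0.1301, a = 1.6080

a = (v'−v)/dt = (0.080400)/0.05 = 1.6080
Δθ = θ'−θ = -0.022570;  (v·dt/L) = 6.9000·0.05/2.0 = 0.172500
tan δ = Δθ·L/(v·dt) = -0.130841  →  δ = -0.1301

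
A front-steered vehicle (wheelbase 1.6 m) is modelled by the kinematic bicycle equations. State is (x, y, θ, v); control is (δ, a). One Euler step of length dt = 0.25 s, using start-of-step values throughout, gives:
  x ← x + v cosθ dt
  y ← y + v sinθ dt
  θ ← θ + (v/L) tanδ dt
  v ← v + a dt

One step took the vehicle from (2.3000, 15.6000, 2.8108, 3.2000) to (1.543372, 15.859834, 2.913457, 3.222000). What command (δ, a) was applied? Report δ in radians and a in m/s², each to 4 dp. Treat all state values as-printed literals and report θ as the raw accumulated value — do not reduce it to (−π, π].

δ = 0.2025, a = 0.0880

a = (v'−v)/dt = (0.022000)/0.25 = 0.0880
Δθ = θ'−θ = 0.102657;  (v·dt/L) = 3.2000·0.25/1.6 = 0.500000
tan δ = Δθ·L/(v·dt) = 0.205314  →  δ = 0.2025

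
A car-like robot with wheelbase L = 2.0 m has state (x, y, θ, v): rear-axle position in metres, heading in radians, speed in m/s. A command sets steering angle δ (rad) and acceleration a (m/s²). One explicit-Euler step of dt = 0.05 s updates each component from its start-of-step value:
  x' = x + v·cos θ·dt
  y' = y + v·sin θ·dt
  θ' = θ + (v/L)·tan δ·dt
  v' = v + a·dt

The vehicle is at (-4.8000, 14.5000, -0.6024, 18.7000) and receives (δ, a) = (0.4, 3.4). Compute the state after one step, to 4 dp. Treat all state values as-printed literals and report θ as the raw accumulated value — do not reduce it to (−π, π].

x' = -4.8000 + 18.7000·cos(-0.6024)·0.05 = -4.0296
y' = 14.5000 + 18.7000·sin(-0.6024)·0.05 = 13.9702
θ' = -0.6024 + (18.7000/2.0)·tan(0.4)·0.05 = -0.4047
v' = 18.7000 + 3.4000·0.05 = 18.8700

(-4.0296, 13.9702, -0.4047, 18.8700)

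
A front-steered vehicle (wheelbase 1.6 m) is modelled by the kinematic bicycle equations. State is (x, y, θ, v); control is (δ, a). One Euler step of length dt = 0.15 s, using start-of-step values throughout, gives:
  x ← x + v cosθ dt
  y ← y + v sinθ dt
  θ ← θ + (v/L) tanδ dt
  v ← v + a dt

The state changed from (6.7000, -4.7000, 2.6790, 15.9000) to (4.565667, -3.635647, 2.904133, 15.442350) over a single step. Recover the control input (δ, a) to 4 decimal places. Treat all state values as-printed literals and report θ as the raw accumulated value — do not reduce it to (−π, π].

δ = 0.1499, a = -3.0510

a = (v'−v)/dt = (-0.457650)/0.15 = -3.0510
Δθ = θ'−θ = 0.225133;  (v·dt/L) = 15.9000·0.15/1.6 = 1.490625
tan δ = Δθ·L/(v·dt) = 0.151033  →  δ = 0.1499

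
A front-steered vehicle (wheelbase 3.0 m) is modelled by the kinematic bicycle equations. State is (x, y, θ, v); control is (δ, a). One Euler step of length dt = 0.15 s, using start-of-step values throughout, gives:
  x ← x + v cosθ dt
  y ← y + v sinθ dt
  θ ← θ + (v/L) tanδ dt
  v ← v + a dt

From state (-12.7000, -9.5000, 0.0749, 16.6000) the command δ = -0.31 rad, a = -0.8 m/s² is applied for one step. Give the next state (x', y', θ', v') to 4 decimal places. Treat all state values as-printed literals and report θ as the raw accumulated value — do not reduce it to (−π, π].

(-10.2170, -9.3137, -0.1910, 16.4800)

x' = -12.7000 + 16.6000·cos(0.0749)·0.15 = -10.2170
y' = -9.5000 + 16.6000·sin(0.0749)·0.15 = -9.3137
θ' = 0.0749 + (16.6000/3.0)·tan(-0.31)·0.15 = -0.1910
v' = 16.6000 − 0.8000·0.15 = 16.4800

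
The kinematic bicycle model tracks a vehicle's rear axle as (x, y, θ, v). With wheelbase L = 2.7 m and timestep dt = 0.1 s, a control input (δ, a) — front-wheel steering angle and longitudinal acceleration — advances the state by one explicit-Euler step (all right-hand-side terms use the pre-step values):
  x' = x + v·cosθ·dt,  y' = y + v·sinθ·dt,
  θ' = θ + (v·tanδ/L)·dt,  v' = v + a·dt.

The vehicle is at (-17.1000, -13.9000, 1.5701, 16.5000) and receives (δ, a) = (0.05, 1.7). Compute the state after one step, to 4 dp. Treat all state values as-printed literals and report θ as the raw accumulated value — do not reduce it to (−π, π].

(-17.0989, -12.2500, 1.6007, 16.6700)

x' = -17.1000 + 16.5000·cos(1.5701)·0.1 = -17.0989
y' = -13.9000 + 16.5000·sin(1.5701)·0.1 = -12.2500
θ' = 1.5701 + (16.5000/2.7)·tan(0.05)·0.1 = 1.6007
v' = 16.5000 + 1.7000·0.1 = 16.6700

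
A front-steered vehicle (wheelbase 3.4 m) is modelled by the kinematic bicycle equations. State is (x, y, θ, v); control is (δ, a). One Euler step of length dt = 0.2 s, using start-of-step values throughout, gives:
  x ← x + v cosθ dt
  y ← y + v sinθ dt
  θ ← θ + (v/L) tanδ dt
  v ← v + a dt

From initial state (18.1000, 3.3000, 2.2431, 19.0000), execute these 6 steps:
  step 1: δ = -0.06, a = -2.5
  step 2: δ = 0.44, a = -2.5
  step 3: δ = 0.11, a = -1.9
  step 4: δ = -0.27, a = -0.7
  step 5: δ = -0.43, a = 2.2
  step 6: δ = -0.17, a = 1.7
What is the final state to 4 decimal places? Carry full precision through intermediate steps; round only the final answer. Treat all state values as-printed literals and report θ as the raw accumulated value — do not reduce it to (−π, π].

after step 1 (δ=-0.06, a=-2.5): (15.733398, 6.273078, 2.175961, 18.500000)
after step 2 (δ=0.44, a=-2.5): (13.628478, 9.315990, 2.688281, 18.000000)
after step 3 (δ=0.11, a=-1.9): (10.392073, 10.892594, 2.805223, 17.620000)
after step 4 (δ=-0.27, a=-0.7): (7.065561, 12.055733, 2.518372, 17.480000)
after step 5 (δ=-0.43, a=2.2): (4.226799, 14.096187, 2.046801, 17.920000)
after step 6 (δ=-0.17, a=1.7): (2.584496, 17.281763, 1.865855, 18.260000)

(2.5845, 17.2818, 1.8659, 18.2600)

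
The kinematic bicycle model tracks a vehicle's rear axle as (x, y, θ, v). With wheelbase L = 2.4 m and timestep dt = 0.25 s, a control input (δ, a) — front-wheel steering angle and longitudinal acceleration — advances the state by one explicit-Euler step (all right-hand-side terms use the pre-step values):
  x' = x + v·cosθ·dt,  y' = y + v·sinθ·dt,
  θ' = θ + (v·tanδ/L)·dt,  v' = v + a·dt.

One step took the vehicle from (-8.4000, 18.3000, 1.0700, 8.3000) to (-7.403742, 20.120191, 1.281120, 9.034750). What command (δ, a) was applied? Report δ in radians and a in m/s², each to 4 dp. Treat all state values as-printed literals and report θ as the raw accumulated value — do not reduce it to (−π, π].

δ = 0.2395, a = 2.9390

a = (v'−v)/dt = (0.734750)/0.25 = 2.9390
Δθ = θ'−θ = 0.211120;  (v·dt/L) = 8.3000·0.25/2.4 = 0.864583
tan δ = Δθ·L/(v·dt) = 0.244187  →  δ = 0.2395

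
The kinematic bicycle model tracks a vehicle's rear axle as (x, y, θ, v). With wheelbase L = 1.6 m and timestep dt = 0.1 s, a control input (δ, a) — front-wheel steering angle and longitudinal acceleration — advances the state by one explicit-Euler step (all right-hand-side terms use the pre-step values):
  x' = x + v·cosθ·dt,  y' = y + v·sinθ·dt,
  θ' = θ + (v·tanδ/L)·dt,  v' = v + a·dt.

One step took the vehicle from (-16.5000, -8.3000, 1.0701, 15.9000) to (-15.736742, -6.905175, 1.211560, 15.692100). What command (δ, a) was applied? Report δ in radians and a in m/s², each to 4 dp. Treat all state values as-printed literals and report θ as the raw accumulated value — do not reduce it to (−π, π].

δ = 0.1414, a = -2.0790

a = (v'−v)/dt = (-0.207900)/0.1 = -2.0790
Δθ = θ'−θ = 0.141460;  (v·dt/L) = 15.9000·0.1/1.6 = 0.993750
tan δ = Δθ·L/(v·dt) = 0.142350  →  δ = 0.1414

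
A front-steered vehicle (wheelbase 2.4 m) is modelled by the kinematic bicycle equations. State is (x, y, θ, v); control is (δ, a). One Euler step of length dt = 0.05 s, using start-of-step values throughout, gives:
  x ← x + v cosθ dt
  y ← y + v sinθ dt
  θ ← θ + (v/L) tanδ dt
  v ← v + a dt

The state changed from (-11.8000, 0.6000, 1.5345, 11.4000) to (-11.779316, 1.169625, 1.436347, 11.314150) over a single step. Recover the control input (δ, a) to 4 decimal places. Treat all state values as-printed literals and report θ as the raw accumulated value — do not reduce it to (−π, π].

a = (v'−v)/dt = (-0.085850)/0.05 = -1.7170
Δθ = θ'−θ = -0.098153;  (v·dt/L) = 11.4000·0.05/2.4 = 0.237500
tan δ = Δθ·L/(v·dt) = -0.413276  →  δ = -0.3919

δ = -0.3919, a = -1.7170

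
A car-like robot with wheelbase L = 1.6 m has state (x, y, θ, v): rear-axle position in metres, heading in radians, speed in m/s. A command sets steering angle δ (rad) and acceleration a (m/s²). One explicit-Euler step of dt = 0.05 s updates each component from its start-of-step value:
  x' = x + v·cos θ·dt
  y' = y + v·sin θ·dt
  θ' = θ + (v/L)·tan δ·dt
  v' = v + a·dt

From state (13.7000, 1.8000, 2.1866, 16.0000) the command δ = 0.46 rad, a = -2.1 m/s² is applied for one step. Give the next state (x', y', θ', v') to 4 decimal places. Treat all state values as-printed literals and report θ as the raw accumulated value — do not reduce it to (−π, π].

(13.2379, 2.4530, 2.4343, 15.8950)

x' = 13.7000 + 16.0000·cos(2.1866)·0.05 = 13.2379
y' = 1.8000 + 16.0000·sin(2.1866)·0.05 = 2.4530
θ' = 2.1866 + (16.0000/1.6)·tan(0.46)·0.05 = 2.4343
v' = 16.0000 − 2.1000·0.05 = 15.8950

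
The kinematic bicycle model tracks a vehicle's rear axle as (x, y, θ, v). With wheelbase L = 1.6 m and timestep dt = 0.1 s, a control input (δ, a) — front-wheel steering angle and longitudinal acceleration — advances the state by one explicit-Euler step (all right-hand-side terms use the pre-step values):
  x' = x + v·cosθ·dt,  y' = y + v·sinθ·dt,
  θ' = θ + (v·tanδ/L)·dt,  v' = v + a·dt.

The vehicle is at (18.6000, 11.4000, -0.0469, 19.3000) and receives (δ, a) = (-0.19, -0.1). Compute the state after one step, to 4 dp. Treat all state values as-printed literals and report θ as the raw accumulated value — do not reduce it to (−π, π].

x' = 18.6000 + 19.3000·cos(-0.0469)·0.1 = 20.5279
y' = 11.4000 + 19.3000·sin(-0.0469)·0.1 = 11.3095
θ' = -0.0469 + (19.3000/1.6)·tan(-0.19)·0.1 = -0.2789
v' = 19.3000 − 0.1000·0.1 = 19.2900

(20.5279, 11.3095, -0.2789, 19.2900)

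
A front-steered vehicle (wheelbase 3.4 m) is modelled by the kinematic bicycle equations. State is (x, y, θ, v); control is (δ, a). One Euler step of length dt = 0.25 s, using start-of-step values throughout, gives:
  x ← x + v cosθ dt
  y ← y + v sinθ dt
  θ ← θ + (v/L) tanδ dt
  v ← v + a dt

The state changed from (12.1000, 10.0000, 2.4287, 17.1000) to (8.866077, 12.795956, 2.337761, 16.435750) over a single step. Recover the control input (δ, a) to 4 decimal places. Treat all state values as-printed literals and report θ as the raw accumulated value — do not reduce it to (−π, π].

a = (v'−v)/dt = (-0.664250)/0.25 = -2.6570
Δθ = θ'−θ = -0.090939;  (v·dt/L) = 17.1000·0.25/3.4 = 1.257353
tan δ = Δθ·L/(v·dt) = -0.072326  →  δ = -0.0722

δ = -0.0722, a = -2.6570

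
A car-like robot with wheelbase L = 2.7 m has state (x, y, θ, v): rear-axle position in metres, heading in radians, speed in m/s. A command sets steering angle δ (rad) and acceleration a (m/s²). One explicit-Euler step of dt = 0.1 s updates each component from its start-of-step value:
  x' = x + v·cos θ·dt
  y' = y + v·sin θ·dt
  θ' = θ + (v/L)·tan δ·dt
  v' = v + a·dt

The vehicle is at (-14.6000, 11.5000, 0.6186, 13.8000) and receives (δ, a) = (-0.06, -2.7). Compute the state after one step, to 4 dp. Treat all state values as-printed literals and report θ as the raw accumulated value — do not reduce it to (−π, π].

(-13.4757, 12.3003, 0.5879, 13.5300)

x' = -14.6000 + 13.8000·cos(0.6186)·0.1 = -13.4757
y' = 11.5000 + 13.8000·sin(0.6186)·0.1 = 12.3003
θ' = 0.6186 + (13.8000/2.7)·tan(-0.06)·0.1 = 0.5879
v' = 13.8000 − 2.7000·0.1 = 13.5300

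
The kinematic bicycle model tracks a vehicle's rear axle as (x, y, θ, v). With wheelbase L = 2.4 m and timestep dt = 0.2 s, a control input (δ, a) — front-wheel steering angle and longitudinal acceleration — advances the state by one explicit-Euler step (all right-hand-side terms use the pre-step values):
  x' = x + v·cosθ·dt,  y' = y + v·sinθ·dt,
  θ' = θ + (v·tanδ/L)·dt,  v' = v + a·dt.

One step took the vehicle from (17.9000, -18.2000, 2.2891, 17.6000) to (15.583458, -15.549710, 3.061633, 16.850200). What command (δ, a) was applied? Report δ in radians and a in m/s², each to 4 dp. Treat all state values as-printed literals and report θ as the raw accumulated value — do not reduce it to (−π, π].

δ = 0.4848, a = -3.7490

a = (v'−v)/dt = (-0.749800)/0.2 = -3.7490
Δθ = θ'−θ = 0.772533;  (v·dt/L) = 17.6000·0.2/2.4 = 1.466667
tan δ = Δθ·L/(v·dt) = 0.526727  →  δ = 0.4848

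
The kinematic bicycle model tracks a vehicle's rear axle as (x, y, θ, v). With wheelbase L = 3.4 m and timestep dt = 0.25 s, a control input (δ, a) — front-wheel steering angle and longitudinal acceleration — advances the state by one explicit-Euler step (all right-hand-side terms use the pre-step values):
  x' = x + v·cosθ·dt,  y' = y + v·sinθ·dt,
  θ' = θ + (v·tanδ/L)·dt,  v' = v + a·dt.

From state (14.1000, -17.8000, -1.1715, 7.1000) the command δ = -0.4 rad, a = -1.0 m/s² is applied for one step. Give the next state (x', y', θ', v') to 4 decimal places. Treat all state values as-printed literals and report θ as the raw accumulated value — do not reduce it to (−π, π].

x' = 14.1000 + 7.1000·cos(-1.1715)·0.25 = 14.7901
y' = -17.8000 + 7.1000·sin(-1.1715)·0.25 = -19.4354
θ' = -1.1715 + (7.1000/3.4)·tan(-0.4)·0.25 = -1.3922
v' = 7.1000 − 1.0000·0.25 = 6.8500

(14.7901, -19.4354, -1.3922, 6.8500)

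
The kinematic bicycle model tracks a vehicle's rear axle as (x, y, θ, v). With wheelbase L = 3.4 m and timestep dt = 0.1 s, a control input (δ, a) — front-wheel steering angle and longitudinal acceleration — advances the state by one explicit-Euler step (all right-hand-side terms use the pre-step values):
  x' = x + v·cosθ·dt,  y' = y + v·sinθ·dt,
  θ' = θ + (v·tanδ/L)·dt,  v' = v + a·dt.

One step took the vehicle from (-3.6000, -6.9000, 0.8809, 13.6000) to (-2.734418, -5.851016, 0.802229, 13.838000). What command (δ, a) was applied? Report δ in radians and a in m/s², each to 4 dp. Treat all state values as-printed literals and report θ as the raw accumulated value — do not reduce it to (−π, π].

a = (v'−v)/dt = (0.238000)/0.1 = 2.3800
Δθ = θ'−θ = -0.078671;  (v·dt/L) = 13.6000·0.1/3.4 = 0.400000
tan δ = Δθ·L/(v·dt) = -0.196678  →  δ = -0.1942

δ = -0.1942, a = 2.3800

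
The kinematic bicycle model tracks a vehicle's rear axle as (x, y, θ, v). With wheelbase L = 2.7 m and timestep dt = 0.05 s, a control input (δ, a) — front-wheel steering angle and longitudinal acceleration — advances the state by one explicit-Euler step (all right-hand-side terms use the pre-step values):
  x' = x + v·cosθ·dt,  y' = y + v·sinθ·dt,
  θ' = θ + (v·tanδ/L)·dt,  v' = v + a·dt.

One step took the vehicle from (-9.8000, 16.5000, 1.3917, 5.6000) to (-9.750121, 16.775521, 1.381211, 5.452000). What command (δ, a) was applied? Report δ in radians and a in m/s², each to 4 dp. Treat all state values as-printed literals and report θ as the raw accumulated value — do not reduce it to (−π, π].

δ = -0.1008, a = -2.9600

a = (v'−v)/dt = (-0.148000)/0.05 = -2.9600
Δθ = θ'−θ = -0.010489;  (v·dt/L) = 5.6000·0.05/2.7 = 0.103704
tan δ = Δθ·L/(v·dt) = -0.101144  →  δ = -0.1008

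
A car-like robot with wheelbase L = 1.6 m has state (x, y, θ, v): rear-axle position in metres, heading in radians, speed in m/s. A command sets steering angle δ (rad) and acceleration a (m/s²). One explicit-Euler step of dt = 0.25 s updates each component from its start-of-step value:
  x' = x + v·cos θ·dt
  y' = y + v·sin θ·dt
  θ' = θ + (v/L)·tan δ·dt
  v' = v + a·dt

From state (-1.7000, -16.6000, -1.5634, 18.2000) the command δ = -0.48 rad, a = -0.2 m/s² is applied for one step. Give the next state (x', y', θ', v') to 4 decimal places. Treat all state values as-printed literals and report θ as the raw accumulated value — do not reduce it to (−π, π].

x' = -1.7000 + 18.2000·cos(-1.5634)·0.25 = -1.6663
y' = -16.6000 + 18.2000·sin(-1.5634)·0.25 = -21.1499
θ' = -1.5634 + (18.2000/1.6)·tan(-0.48)·0.25 = -3.0439
v' = 18.2000 − 0.2000·0.25 = 18.1500

(-1.6663, -21.1499, -3.0439, 18.1500)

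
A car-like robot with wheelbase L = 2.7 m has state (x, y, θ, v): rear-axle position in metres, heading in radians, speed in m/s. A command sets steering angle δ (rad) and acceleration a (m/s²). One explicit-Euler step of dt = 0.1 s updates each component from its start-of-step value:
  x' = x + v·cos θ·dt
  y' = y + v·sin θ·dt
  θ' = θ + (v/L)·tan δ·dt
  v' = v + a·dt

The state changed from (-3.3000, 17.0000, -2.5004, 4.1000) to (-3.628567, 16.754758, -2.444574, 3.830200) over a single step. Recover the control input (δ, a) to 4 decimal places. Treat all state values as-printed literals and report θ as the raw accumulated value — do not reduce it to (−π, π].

δ = 0.3523, a = -2.6980

a = (v'−v)/dt = (-0.269800)/0.1 = -2.6980
Δθ = θ'−θ = 0.055826;  (v·dt/L) = 4.1000·0.1/2.7 = 0.151852
tan δ = Δθ·L/(v·dt) = 0.367635  →  δ = 0.3523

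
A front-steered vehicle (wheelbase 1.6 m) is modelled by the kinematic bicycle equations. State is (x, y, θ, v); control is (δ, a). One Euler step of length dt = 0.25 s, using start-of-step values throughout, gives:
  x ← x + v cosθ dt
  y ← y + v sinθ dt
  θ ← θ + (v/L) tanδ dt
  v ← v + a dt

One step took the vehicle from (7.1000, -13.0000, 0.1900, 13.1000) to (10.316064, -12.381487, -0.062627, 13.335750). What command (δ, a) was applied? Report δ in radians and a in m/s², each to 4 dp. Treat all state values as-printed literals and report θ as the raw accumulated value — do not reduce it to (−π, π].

a = (v'−v)/dt = (0.235750)/0.25 = 0.9430
Δθ = θ'−θ = -0.252627;  (v·dt/L) = 13.1000·0.25/1.6 = 2.046875
tan δ = Δθ·L/(v·dt) = -0.123421  →  δ = -0.1228

δ = -0.1228, a = 0.9430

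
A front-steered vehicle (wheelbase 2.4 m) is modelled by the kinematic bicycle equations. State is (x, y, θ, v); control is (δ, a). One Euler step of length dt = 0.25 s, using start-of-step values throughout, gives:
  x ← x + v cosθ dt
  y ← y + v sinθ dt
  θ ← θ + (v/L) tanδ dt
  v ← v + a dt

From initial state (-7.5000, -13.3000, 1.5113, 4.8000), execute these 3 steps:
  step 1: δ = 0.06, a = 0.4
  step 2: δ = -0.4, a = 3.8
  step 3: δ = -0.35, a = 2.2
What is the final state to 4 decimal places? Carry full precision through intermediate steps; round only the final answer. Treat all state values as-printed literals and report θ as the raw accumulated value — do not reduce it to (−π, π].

after step 1 (δ=0.06, a=0.4): (-7.428647, -12.102123, 1.541336, 4.900000)
after step 2 (δ=-0.4, a=3.8): (-7.392563, -10.877655, 1.325535, 5.850000)
after step 3 (δ=-0.35, a=2.2): (-7.037454, -9.458922, 1.103096, 6.400000)

(-7.0375, -9.4589, 1.1031, 6.4000)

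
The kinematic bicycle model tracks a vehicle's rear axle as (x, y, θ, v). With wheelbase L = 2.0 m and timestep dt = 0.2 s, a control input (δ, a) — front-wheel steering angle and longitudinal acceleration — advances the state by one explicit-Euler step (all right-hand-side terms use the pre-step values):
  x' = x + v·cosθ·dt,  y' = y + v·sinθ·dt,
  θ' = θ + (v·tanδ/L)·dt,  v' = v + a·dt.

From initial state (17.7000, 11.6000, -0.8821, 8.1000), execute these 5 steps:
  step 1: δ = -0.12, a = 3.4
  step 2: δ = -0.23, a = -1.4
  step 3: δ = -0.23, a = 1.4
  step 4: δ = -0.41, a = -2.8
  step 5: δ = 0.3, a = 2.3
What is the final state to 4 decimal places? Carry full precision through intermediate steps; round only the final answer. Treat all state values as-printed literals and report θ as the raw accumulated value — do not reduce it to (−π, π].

(20.3538, 3.9775, -1.5117, 8.6800)

after step 1 (δ=-0.12, a=3.4): (18.729561, 10.349238, -0.979769, 8.780000)
after step 2 (δ=-0.23, a=-1.4): (19.708029, 8.891111, -1.185347, 8.500000)
after step 3 (δ=-0.23, a=1.4): (20.347187, 7.315840, -1.384369, 8.780000)
after step 4 (δ=-0.41, a=-2.8): (20.672660, 5.590267, -1.765975, 8.220000)
after step 5 (δ=0.3, a=2.3): (20.353820, 3.977482, -1.511701, 8.680000)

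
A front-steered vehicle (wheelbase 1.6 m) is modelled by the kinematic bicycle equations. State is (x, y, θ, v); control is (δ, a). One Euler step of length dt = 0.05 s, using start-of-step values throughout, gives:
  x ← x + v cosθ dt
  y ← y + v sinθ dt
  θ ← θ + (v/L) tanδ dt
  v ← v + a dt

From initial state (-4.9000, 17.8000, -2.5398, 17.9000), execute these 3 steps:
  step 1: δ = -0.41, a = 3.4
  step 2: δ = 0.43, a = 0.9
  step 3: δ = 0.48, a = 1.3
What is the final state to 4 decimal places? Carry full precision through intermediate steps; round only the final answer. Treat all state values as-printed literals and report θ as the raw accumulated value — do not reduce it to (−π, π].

after step 1 (δ=-0.41, a=3.4): (-5.637768, 17.293322, -2.782922, 18.070000)
after step 2 (δ=0.43, a=0.9): (-6.483773, 16.976166, -2.523944, 18.115000)
after step 3 (δ=0.48, a=1.3): (-7.222179, 16.451628, -2.229230, 18.180000)

(-7.2222, 16.4516, -2.2292, 18.1800)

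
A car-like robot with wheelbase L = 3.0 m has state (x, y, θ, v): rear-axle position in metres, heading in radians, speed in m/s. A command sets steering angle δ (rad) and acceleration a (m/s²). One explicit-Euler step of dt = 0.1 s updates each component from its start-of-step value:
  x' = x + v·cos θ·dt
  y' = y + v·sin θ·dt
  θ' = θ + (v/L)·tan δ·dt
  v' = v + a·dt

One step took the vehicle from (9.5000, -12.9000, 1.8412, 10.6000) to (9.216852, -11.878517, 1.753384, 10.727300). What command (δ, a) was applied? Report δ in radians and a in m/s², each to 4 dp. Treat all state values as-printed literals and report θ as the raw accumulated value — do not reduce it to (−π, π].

a = (v'−v)/dt = (0.127300)/0.1 = 1.2730
Δθ = θ'−θ = -0.087816;  (v·dt/L) = 10.6000·0.1/3.0 = 0.353333
tan δ = Δθ·L/(v·dt) = -0.248536  →  δ = -0.2436

δ = -0.2436, a = 1.2730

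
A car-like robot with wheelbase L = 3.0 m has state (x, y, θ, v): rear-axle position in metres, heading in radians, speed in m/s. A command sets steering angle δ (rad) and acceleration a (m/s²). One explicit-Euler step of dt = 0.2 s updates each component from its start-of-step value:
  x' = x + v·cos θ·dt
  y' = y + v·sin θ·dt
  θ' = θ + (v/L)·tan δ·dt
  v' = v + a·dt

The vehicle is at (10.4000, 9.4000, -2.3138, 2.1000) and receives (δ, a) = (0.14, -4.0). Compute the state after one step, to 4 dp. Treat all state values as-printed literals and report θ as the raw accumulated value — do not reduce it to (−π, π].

x' = 10.4000 + 2.1000·cos(-2.3138)·0.2 = 10.1159
y' = 9.4000 + 2.1000·sin(-2.3138)·0.2 = 9.0907
θ' = -2.3138 + (2.1000/3.0)·tan(0.14)·0.2 = -2.2941
v' = 2.1000 − 4.0000·0.2 = 1.3000

(10.1159, 9.0907, -2.2941, 1.3000)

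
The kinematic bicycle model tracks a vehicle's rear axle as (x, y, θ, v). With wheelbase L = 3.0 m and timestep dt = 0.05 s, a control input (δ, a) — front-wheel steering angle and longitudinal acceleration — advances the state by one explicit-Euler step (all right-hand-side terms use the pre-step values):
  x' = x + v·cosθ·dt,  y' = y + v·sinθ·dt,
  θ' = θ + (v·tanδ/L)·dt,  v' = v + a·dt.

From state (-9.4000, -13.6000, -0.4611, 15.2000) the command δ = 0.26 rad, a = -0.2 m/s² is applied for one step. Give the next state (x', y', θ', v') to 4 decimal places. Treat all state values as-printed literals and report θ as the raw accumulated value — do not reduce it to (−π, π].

(-8.7194, -13.9381, -0.3937, 15.1900)

x' = -9.4000 + 15.2000·cos(-0.4611)·0.05 = -8.7194
y' = -13.6000 + 15.2000·sin(-0.4611)·0.05 = -13.9381
θ' = -0.4611 + (15.2000/3.0)·tan(0.26)·0.05 = -0.3937
v' = 15.2000 − 0.2000·0.05 = 15.1900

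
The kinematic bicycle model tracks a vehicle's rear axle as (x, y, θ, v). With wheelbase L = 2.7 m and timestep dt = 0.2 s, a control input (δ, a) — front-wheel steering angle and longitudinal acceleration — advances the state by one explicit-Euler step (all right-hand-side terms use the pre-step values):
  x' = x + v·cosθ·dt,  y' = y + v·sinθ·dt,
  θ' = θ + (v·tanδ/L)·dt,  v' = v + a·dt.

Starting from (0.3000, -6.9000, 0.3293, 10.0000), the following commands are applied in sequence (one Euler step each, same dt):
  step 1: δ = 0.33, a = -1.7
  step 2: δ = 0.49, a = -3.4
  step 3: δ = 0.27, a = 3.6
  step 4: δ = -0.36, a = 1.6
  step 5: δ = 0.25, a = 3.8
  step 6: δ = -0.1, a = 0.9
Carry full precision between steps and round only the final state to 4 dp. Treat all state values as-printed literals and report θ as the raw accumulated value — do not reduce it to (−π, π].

(7.9417, 1.4878, 0.9877, 10.9600)

after step 1 (δ=0.33, a=-1.7): (2.192538, -6.253239, 0.583022, 9.660000)
after step 2 (δ=0.49, a=-3.4): (3.805377, -5.189577, 0.964691, 8.980000)
after step 3 (δ=0.27, a=3.6): (4.828505, -3.713494, 1.148786, 9.700000)
after step 4 (δ=-0.36, a=1.6): (5.623120, -1.943695, 0.878334, 10.020000)
after step 5 (δ=0.25, a=3.8): (6.902542, -0.401263, 1.067854, 10.780000)
after step 6 (δ=-0.1, a=0.9): (7.941745, 1.487756, 0.987735, 10.960000)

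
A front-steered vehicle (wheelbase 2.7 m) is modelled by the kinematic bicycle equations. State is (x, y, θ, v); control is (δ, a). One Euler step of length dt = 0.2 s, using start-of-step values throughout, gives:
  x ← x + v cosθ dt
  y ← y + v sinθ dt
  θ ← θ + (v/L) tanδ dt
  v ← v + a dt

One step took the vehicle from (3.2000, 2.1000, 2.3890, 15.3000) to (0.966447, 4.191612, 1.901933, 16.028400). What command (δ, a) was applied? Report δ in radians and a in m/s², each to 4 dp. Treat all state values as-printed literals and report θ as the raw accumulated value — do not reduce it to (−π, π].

a = (v'−v)/dt = (0.728400)/0.2 = 3.6420
Δθ = θ'−θ = -0.487067;  (v·dt/L) = 15.3000·0.2/2.7 = 1.133333
tan δ = Δθ·L/(v·dt) = -0.429765  →  δ = -0.4059

δ = -0.4059, a = 3.6420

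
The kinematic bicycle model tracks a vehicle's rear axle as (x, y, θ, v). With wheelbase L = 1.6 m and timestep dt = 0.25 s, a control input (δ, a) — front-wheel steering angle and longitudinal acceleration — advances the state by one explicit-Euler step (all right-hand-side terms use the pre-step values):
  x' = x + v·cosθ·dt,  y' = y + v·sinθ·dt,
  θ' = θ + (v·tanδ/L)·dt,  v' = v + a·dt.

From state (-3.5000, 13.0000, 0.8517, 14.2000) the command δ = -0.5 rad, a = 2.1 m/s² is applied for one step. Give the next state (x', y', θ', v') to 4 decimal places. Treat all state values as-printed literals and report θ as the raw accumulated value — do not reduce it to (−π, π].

(-1.1616, 15.6710, -0.3604, 14.7250)

x' = -3.5000 + 14.2000·cos(0.8517)·0.25 = -1.1616
y' = 13.0000 + 14.2000·sin(0.8517)·0.25 = 15.6710
θ' = 0.8517 + (14.2000/1.6)·tan(-0.5)·0.25 = -0.3604
v' = 14.2000 + 2.1000·0.25 = 14.7250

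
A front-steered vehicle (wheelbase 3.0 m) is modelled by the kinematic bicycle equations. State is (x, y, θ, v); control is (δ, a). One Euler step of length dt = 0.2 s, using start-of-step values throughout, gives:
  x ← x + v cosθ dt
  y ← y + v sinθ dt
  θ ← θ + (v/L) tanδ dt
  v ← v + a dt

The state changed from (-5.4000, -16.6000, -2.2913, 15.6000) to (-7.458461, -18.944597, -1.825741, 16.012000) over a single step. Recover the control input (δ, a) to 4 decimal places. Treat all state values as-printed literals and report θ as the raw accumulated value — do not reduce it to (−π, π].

δ = 0.4209, a = 2.0600

a = (v'−v)/dt = (0.412000)/0.2 = 2.0600
Δθ = θ'−θ = 0.465559;  (v·dt/L) = 15.6000·0.2/3.0 = 1.040000
tan δ = Δθ·L/(v·dt) = 0.447653  →  δ = 0.4209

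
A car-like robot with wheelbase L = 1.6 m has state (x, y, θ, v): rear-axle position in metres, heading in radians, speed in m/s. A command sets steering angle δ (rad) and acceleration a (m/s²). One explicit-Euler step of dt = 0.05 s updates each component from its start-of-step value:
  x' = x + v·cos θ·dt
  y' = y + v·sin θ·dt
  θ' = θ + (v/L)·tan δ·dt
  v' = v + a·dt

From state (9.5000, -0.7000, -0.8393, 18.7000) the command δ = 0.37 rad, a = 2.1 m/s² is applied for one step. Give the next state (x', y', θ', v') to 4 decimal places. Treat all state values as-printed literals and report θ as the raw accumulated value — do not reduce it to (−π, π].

x' = 9.5000 + 18.7000·cos(-0.8393)·0.05 = 10.1246
y' = -0.7000 + 18.7000·sin(-0.8393)·0.05 = -1.3958
θ' = -0.8393 + (18.7000/1.6)·tan(0.37)·0.05 = -0.6126
v' = 18.7000 + 2.1000·0.05 = 18.8050

(10.1246, -1.3958, -0.6126, 18.8050)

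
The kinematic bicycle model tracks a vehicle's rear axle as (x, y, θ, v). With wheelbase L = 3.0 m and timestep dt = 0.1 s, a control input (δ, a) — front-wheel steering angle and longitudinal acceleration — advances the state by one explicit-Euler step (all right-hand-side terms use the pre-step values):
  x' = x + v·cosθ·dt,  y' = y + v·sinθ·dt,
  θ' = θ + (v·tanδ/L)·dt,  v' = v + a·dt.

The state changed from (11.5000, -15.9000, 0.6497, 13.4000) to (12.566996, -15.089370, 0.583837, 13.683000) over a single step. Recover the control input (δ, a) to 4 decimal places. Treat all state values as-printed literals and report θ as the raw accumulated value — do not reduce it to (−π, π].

δ = -0.1464, a = 2.8300

a = (v'−v)/dt = (0.283000)/0.1 = 2.8300
Δθ = θ'−θ = -0.065863;  (v·dt/L) = 13.4000·0.1/3.0 = 0.446667
tan δ = Δθ·L/(v·dt) = -0.147454  →  δ = -0.1464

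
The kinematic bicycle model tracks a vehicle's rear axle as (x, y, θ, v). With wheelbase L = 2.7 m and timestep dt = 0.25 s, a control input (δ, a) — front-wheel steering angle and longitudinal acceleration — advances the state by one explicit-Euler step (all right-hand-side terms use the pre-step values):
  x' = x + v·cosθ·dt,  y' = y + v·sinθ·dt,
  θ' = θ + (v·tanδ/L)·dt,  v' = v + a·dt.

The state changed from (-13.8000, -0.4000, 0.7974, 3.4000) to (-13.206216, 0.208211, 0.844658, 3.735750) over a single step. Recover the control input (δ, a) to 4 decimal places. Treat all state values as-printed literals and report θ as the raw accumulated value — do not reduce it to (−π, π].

a = (v'−v)/dt = (0.335750)/0.25 = 1.3430
Δθ = θ'−θ = 0.047258;  (v·dt/L) = 3.4000·0.25/2.7 = 0.314815
tan δ = Δθ·L/(v·dt) = 0.150114  →  δ = 0.1490

δ = 0.1490, a = 1.3430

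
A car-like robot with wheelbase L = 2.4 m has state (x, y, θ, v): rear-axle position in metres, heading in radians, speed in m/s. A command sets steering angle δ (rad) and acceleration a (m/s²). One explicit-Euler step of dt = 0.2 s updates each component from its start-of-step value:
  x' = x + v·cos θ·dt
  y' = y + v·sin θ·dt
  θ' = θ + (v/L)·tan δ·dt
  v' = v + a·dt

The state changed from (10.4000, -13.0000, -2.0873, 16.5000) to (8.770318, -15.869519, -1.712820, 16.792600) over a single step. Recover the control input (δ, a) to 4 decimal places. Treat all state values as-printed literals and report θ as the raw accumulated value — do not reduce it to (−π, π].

δ = 0.2659, a = 1.4630

a = (v'−v)/dt = (0.292600)/0.2 = 1.4630
Δθ = θ'−θ = 0.374480;  (v·dt/L) = 16.5000·0.2/2.4 = 1.375000
tan δ = Δθ·L/(v·dt) = 0.272349  →  δ = 0.2659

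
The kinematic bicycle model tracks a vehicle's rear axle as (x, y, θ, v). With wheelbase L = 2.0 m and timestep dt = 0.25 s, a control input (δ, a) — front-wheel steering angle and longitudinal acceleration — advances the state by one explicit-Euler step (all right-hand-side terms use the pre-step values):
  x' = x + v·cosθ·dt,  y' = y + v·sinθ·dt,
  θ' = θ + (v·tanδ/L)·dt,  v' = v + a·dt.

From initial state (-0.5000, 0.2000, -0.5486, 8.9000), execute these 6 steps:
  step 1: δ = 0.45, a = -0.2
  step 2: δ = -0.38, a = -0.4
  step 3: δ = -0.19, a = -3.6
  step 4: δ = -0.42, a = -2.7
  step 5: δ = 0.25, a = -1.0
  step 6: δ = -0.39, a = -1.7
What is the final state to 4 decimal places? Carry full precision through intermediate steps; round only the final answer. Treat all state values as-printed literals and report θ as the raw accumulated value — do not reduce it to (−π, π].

after step 1 (δ=0.45, a=-0.2): (1.398493, -0.960322, -0.011201, 8.850000)
after step 2 (δ=-0.38, a=-0.4): (3.610855, -0.985105, -0.453052, 8.750000)
after step 3 (δ=-0.19, a=-3.6): (5.577670, -1.942598, -0.663401, 7.850000)
after step 4 (δ=-0.42, a=-2.7): (7.123928, -3.151106, -1.101601, 7.175000)
after step 5 (δ=0.25, a=-1.0): (7.935006, -4.751010, -0.872591, 6.925000)
after step 6 (δ=-0.39, a=-1.7): (9.047930, -6.077142, -1.228410, 6.500000)

(9.0479, -6.0771, -1.2284, 6.5000)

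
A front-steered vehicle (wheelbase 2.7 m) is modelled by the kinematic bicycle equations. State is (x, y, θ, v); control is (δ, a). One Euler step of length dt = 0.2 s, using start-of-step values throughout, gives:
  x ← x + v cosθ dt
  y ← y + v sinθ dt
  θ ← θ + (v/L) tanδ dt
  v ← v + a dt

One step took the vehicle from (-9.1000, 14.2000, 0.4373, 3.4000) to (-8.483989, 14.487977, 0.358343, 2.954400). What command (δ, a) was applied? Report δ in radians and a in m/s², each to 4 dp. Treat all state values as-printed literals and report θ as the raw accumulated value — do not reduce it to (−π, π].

a = (v'−v)/dt = (-0.445600)/0.2 = -2.2280
Δθ = θ'−θ = -0.078957;  (v·dt/L) = 3.4000·0.2/2.7 = 0.251852
tan δ = Δθ·L/(v·dt) = -0.313506  →  δ = -0.3038

δ = -0.3038, a = -2.2280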